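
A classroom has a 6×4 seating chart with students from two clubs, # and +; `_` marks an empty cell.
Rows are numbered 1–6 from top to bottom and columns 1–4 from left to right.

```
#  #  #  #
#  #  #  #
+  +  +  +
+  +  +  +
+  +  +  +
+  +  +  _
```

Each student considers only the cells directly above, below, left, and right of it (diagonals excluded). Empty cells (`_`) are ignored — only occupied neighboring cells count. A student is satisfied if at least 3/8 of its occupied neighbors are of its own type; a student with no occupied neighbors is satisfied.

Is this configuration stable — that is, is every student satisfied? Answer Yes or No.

Yes

(1,1)# 2/2 ok
(1,2)# 3/3 ok
(1,3)# 3/3 ok
(1,4)# 2/2 ok
(2,1)# 2/3 ok
(2,2)# 3/4 ok
(2,3)# 3/4 ok
(2,4)# 2/3 ok
(3,1)+ 2/3 ok
(3,2)+ 3/4 ok
(3,3)+ 3/4 ok
(3,4)+ 2/3 ok
(4,1)+ 3/3 ok
(4,2)+ 4/4 ok
(4,3)+ 4/4 ok
(4,4)+ 3/3 ok
(5,1)+ 3/3 ok
(5,2)+ 4/4 ok
(5,3)+ 4/4 ok
(5,4)+ 2/2 ok
(6,1)+ 2/2 ok
(6,2)+ 3/3 ok
(6,3)+ 2/2 ok
All meet the threshold, so the configuration is stable.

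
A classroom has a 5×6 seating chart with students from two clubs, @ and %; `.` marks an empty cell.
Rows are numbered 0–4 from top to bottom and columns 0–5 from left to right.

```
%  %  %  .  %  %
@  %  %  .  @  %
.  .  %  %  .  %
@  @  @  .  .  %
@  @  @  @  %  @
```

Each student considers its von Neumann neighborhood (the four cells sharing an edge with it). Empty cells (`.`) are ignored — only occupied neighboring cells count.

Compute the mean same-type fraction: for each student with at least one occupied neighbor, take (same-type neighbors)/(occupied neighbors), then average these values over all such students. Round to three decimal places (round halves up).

(0,0)% 1/2
(0,1)% 3/3
(0,2)% 2/2
(0,4)% 1/2
(0,5)% 2/2
(1,0)@ 0/2
(1,1)% 2/3
(1,2)% 3/3
(1,4)@ 0/2
(1,5)% 2/3
(2,2)% 2/3
(2,3)% 1/1
(2,5)% 2/2
(3,0)@ 2/2
(3,1)@ 3/3
(3,2)@ 2/3
(3,5)% 1/2
(4,0)@ 2/2
(4,1)@ 3/3
(4,2)@ 3/3
(4,3)@ 1/2
(4,4)% 0/2
(4,5)@ 0/2
Sum over 23 students: 1/2 + 3/3 + 2/2 + 1/2 + 2/2 + 0/2 + 2/3 + 3/3 + 0/2 + 2/3 + 2/3 + 1/1 + 2/2 + 2/2 + 3/3 + 2/3 + 1/2 + 2/2 + 3/3 + 3/3 + 1/2 + 0/2 + 0/2 = 47/3; mean = 47/3 ÷ 23 = 47/69 = 0.681159… → 0.681.

0.681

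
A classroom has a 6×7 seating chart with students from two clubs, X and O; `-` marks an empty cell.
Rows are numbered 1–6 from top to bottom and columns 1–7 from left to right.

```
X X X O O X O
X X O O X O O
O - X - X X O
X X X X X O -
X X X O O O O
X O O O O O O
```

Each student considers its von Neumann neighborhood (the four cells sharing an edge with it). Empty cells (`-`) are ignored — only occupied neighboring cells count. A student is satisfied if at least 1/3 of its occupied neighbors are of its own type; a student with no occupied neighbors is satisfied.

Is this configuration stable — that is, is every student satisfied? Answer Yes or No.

(1,1)X 2/2 ✓
(1,2)X 3/3 ✓
(1,3)X 1/3 ✓
(1,4)O 2/3 ✓
(1,5)O 1/3 ✓
(1,6)X 0/3 ✗
(1,7)O 1/2 ✓
(2,1)X 2/3 ✓
(2,2)X 2/3 ✓
(2,3)O 1/4 ✗
(2,4)O 2/3 ✓
(2,5)X 1/4 ✗
(2,6)O 1/4 ✗
(2,7)O 3/3 ✓
(3,1)O 0/2 ✗
(3,3)X 1/2 ✓
(3,5)X 3/3 ✓
(3,6)X 1/4 ✗
(3,7)O 1/2 ✓
(4,1)X 2/3 ✓
(4,2)X 3/3 ✓
(4,3)X 4/4 ✓
(4,4)X 2/3 ✓
(4,5)X 2/4 ✓
(4,6)O 1/3 ✓
(5,1)X 3/3 ✓
(5,2)X 3/4 ✓
(5,3)X 2/4 ✓
(5,4)O 2/4 ✓
(5,5)O 3/4 ✓
(5,6)O 4/4 ✓
(5,7)O 2/2 ✓
(6,1)X 1/2 ✓
(6,2)O 1/3 ✓
(6,3)O 2/3 ✓
(6,4)O 3/3 ✓
(6,5)O 3/3 ✓
(6,6)O 3/3 ✓
(6,7)O 2/2 ✓
For instance (1,6) has only 0/3 same-type neighbors, below 1/3.

No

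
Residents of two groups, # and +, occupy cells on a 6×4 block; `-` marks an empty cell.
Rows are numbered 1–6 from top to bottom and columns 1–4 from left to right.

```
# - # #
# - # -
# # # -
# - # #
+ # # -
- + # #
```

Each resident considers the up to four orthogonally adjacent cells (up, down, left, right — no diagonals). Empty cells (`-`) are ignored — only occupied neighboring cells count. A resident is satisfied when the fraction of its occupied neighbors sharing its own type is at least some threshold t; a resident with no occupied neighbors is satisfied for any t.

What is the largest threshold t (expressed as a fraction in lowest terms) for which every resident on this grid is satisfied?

Row 1: (1,1)# 1/1 · (1,3)# 2/2 · (1,4)# 1/1
Row 2: (2,1)# 2/2 · (2,3)# 2/2
Row 3: (3,1)# 3/3 · (3,2)# 2/2 · (3,3)# 3/3
Row 4: (4,1)# 1/2 · (4,3)# 3/3 · (4,4)# 1/1
Row 5: (5,1)+ 0/2 · (5,2)# 1/3 · (5,3)# 3/3
Row 6: (6,2)+ 0/2 · (6,3)# 2/3 · (6,4)# 1/1
The smallest same-type fraction is 0/2 at (5,1), which reduces to 0/1. Any threshold above that leaves this resident unsatisfied.

0/1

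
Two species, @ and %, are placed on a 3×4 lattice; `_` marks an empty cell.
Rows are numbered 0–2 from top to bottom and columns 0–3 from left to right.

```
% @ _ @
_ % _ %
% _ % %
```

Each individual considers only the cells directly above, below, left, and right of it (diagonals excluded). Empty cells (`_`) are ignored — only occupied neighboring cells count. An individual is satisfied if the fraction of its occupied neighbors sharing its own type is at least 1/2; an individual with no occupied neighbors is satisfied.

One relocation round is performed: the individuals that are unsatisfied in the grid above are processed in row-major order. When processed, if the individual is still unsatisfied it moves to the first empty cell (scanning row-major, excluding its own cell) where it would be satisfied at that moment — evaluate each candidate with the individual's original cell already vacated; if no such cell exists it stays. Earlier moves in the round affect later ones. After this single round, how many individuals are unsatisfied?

0

Initially unsatisfied (in order): (0,0), (0,1), (0,3), (1,1).
  (0,0) → (1,0).
  (0,1) → (0,2).
  (0,3): now satisfied by earlier moves; stays.
  (1,1): now satisfied by earlier moves; stays.
Resulting grid:
_ _ @ @
% % _ %
% _ % %
All satisfied now.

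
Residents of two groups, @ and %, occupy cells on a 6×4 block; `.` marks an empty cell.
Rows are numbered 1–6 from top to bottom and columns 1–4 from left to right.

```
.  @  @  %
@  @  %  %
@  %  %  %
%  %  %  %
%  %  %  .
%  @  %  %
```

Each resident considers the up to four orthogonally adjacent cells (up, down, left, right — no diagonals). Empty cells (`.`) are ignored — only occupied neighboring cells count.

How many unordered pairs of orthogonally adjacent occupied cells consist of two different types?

Scan each occupied cell's neighbors to the right and below so each pair is counted once.
Row 1: @(1,2)–@(1,3)= @(1,2)–@(2,2)= @(1,3)–%(1,4)≠ @(1,3)–%(2,3)≠ %(1,4)–%(2,4)=  → 2/5 unlike.
Row 2: @(2,1)–@(2,2)= @(2,1)–@(3,1)= @(2,2)–%(2,3)≠ @(2,2)–%(3,2)≠ %(2,3)–%(2,4)= %(2,3)–%(3,3)= %(2,4)–%(3,4)=  → 2/7 unlike.
Row 3: @(3,1)–%(3,2)≠ @(3,1)–%(4,1)≠ %(3,2)–%(3,3)= %(3,2)–%(4,2)= %(3,3)–%(3,4)= %(3,3)–%(4,3)= %(3,4)–%(4,4)=  → 2/7 unlike.
Row 4: %(4,1)–%(4,2)= %(4,1)–%(5,1)= %(4,2)–%(4,3)= %(4,2)–%(5,2)= %(4,3)–%(4,4)= %(4,3)–%(5,3)=  → 0/6 unlike.
Row 5: %(5,1)–%(5,2)= %(5,1)–%(6,1)= %(5,2)–%(5,3)= %(5,2)–@(6,2)≠ %(5,3)–%(6,3)=  → 1/5 unlike.
Row 6: %(6,1)–@(6,2)≠ @(6,2)–%(6,3)≠ %(6,3)–%(6,4)=  → 2/3 unlike.
Total adjacent occupied pairs: 33; unlike-type pairs: 9.

9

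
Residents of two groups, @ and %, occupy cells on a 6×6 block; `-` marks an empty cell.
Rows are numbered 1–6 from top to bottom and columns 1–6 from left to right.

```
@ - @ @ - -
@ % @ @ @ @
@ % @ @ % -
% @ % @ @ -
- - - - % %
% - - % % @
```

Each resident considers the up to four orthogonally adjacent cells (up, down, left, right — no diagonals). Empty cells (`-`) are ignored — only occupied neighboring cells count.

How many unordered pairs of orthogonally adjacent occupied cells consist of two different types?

Scan each occupied cell's neighbors to the right and below so each pair is counted once.
From row 1: 0 unlike of 4 pairs (running 0/4).
From row 2: 3 unlike of 10 pairs (running 3/14).
From row 3: 7 unlike of 9 pairs (running 10/23).
From row 4: 4 unlike of 5 pairs (running 14/28).
From row 5: 1 unlike of 3 pairs (running 15/31).
From row 6: 1 unlike of 2 pairs (running 16/33).
Total adjacent occupied pairs: 33; unlike-type pairs: 16.

16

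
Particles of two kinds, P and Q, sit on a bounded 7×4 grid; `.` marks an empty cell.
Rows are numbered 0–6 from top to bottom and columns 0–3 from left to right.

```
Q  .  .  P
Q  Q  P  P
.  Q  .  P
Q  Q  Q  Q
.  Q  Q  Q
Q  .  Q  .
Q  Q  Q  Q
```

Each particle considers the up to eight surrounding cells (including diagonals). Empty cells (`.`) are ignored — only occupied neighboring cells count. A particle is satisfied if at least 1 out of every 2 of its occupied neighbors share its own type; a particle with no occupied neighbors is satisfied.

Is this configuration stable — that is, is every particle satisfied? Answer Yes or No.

(0,0)Q 2/2 satisfied
(0,3)P 2/2 satisfied
(1,0)Q 3/3 satisfied
(1,1)Q 3/4 satisfied
(1,2)P 3/5 satisfied
(1,3)P 3/3 satisfied
(2,1)Q 5/6 satisfied
(2,3)P 2/4 satisfied
(3,0)Q 3/3 satisfied
(3,1)Q 5/5 satisfied
(3,2)Q 6/7 satisfied
(3,3)Q 3/4 satisfied
(4,1)Q 6/6 satisfied
(4,2)Q 6/6 satisfied
(4,3)Q 4/4 satisfied
(5,0)Q 3/3 satisfied
(5,2)Q 6/6 satisfied
(6,0)Q 2/2 satisfied
(6,1)Q 4/4 satisfied
(6,2)Q 3/3 satisfied
(6,3)Q 2/2 satisfied
All meet the threshold, so the configuration is stable.

Yes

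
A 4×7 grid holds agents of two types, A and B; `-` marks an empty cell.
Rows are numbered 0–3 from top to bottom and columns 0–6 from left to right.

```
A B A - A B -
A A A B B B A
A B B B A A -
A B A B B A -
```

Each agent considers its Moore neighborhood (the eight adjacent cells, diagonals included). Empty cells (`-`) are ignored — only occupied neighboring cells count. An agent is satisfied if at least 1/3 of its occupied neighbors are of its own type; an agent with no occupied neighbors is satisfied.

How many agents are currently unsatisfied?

6

Row 0: (0,0)A 2/3 ok · (0,1)B 0/5 unhappy · (0,2)A 2/4 ok · (0,4)A 0/4 unhappy · (0,5)B 2/4 ok
Row 1: (1,0)A 3/5 ok · (1,1)A 5/8 ok · (1,2)A 2/7 unhappy · (1,3)B 3/7 ok · (1,4)B 4/7 ok · (1,5)B 2/6 ok · (1,6)A 1/3 ok
Row 2: (2,0)A 3/5 ok · (2,1)B 2/8 unhappy · (2,2)B 5/8 ok · (2,3)B 5/8 ok · (2,4)A 2/8 unhappy · (2,5)A 3/6 ok
Row 3: (3,0)A 1/3 ok · (3,1)B 2/5 ok · (3,2)A 0/5 unhappy · (3,3)B 3/5 ok · (3,4)B 2/5 ok · (3,5)A 2/3 ok
Unsatisfied: (0,1), (0,4), (1,2), (2,1), (2,4), (3,2) — 6 in total.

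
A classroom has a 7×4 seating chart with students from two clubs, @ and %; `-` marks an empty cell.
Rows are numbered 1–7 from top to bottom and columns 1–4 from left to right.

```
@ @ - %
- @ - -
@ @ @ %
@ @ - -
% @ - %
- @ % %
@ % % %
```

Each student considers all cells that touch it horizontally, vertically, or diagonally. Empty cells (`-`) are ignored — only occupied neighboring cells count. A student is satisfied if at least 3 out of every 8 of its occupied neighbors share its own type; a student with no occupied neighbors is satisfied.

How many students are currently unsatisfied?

Row 1: (1,1)@ 2/2 ✓ · (1,2)@ 2/2 ✓ · (1,4)% 0/0 ✓
Row 2: (2,2)@ 5/5 ✓
Row 3: (3,1)@ 4/4 ✓ · (3,2)@ 5/5 ✓ · (3,3)@ 3/4 ✓ · (3,4)% 0/1 ✗
Row 4: (4,1)@ 4/5 ✓ · (4,2)@ 5/6 ✓
Row 5: (5,1)% 0/4 ✗ · (5,2)@ 3/5 ✓ · (5,4)% 2/2 ✓
Row 6: (6,2)@ 2/6 ✗ · (6,3)% 5/7 ✓ · (6,4)% 4/4 ✓
Row 7: (7,1)@ 1/2 ✓ · (7,2)% 2/4 ✓ · (7,3)% 4/5 ✓ · (7,4)% 3/3 ✓
Unsatisfied: (3,4), (5,1), (6,2) — 3 in total.

3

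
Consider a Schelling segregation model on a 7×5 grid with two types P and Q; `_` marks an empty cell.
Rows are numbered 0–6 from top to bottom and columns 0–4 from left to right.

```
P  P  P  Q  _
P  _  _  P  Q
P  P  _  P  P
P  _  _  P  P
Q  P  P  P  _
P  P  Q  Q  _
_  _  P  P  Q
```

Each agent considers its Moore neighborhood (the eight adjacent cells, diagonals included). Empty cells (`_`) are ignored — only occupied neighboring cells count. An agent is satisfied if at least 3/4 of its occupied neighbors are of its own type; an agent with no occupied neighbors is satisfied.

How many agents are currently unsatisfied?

15

Row 0: (0,0)P 2/2 ✓ · (0,1)P 3/3 ✓ · (0,2)P 2/3 ✗ · (0,3)Q 1/3 ✗
Row 1: (1,0)P 4/4 ✓ · (1,3)P 3/5 ✗ · (1,4)Q 1/4 ✗
Row 2: (2,0)P 3/3 ✓ · (2,1)P 3/3 ✓ · (2,3)P 4/5 ✓ · (2,4)P 4/5 ✓
Row 3: (3,0)P 3/4 ✓ · (3,3)P 5/5 ✓ · (3,4)P 4/4 ✓
Row 4: (4,0)Q 0/4 ✗ · (4,1)P 4/6 ✗ · (4,2)P 4/6 ✗ · (4,3)P 3/5 ✗
Row 5: (5,0)P 2/3 ✗ · (5,1)P 4/6 ✗ · (5,2)Q 1/7 ✗ · (5,3)Q 2/6 ✗
Row 6: (6,2)P 2/4 ✗ · (6,3)P 1/4 ✗ · (6,4)Q 1/2 ✗
Unsatisfied: (0,2), (0,3), (1,3), (1,4), (4,0), (4,1), (4,2), (4,3), (5,0), (5,1), (5,2), (5,3), (6,2), (6,3), (6,4) — 15 in total.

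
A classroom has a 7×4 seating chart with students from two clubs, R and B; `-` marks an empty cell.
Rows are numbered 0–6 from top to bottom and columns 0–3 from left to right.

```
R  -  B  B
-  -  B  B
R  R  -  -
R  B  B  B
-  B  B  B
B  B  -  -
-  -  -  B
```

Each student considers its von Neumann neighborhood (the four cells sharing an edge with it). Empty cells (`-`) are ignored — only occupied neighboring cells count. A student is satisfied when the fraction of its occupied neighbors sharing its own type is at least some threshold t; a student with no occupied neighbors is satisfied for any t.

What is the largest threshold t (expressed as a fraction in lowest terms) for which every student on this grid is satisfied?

1/2

(0,0)R — no occupied neighbors
(0,2)B 2/2
(0,3)B 2/2
(1,2)B 2/2
(1,3)B 2/2
(2,0)R 2/2
(2,1)R 1/2
(3,0)R 1/2
(3,1)B 2/4
(3,2)B 3/3
(3,3)B 2/2
(4,1)B 3/3
(4,2)B 3/3
(4,3)B 2/2
(5,0)B 1/1
(5,1)B 2/2
(6,3)B — no occupied neighbors
The smallest same-type fraction is 1/2 at (2,1), which reduces to 1/2. Any threshold above that leaves this student unsatisfied.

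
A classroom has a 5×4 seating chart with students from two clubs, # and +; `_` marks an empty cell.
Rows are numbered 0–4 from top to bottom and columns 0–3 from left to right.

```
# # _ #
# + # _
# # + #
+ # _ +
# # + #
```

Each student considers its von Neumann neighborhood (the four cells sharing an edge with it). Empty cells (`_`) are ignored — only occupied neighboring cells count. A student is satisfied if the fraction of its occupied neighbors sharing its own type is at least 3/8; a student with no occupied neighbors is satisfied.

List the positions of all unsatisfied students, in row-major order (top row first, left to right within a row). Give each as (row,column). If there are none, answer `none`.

Row 0: (0,0)# 2/2 ok · (0,1)# 1/2 ok · (0,3)# 0/0 ok
Row 1: (1,0)# 2/3 ok · (1,1)+ 0/4 unhappy · (1,2)# 0/2 unhappy
Row 2: (2,0)# 2/3 ok · (2,1)# 2/4 ok · (2,2)+ 0/3 unhappy · (2,3)# 0/2 unhappy
Row 3: (3,0)+ 0/3 unhappy · (3,1)# 2/3 ok · (3,3)+ 0/2 unhappy
Row 4: (4,0)# 1/2 ok · (4,1)# 2/3 ok · (4,2)+ 0/2 unhappy · (4,3)# 0/2 unhappy

(1,1), (1,2), (2,2), (2,3), (3,0), (3,3), (4,2), (4,3)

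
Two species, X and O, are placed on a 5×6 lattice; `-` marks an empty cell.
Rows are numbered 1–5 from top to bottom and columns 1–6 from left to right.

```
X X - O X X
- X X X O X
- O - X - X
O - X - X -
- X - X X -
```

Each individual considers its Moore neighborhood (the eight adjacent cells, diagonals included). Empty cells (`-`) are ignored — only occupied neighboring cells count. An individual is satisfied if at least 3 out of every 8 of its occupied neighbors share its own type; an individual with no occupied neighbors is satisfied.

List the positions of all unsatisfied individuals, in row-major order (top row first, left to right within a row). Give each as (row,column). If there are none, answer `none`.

(1,1)X 2/2 satisfied
(1,2)X 3/3 satisfied
(1,4)O 1/4 not
(1,5)X 3/5 satisfied
(1,6)X 2/3 satisfied
(2,2)X 3/4 satisfied
(2,3)X 4/6 satisfied
(2,4)X 3/5 satisfied
(2,5)O 1/7 not
(2,6)X 3/4 satisfied
(3,2)O 1/4 not
(3,4)X 4/5 satisfied
(3,6)X 2/3 satisfied
(4,1)O 1/2 satisfied
(4,3)X 3/4 satisfied
(4,5)X 4/4 satisfied
(5,2)X 1/2 satisfied
(5,4)X 3/3 satisfied
(5,5)X 2/2 satisfied

(1,4), (2,5), (3,2)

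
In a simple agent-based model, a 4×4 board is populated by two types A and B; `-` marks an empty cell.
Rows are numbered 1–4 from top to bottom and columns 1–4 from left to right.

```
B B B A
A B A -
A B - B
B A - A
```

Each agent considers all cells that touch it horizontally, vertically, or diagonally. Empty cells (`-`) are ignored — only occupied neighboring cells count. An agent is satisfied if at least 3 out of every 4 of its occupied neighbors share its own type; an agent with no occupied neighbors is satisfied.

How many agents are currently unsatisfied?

13

Row 1: (1,1)B 2/3 not · (1,2)B 3/5 not · (1,3)B 2/4 not · (1,4)A 1/2 not
Row 2: (2,1)A 1/5 not · (2,2)B 4/7 not · (2,3)A 1/6 not
Row 3: (3,1)A 2/5 not · (3,2)B 2/6 not · (3,4)B 0/2 not
Row 4: (4,1)B 1/3 not · (4,2)A 1/3 not · (4,4)A 0/1 not
Unsatisfied: (1,1), (1,2), (1,3), (1,4), (2,1), (2,2), (2,3), (3,1), (3,2), (3,4), (4,1), (4,2), (4,4) — 13 in total.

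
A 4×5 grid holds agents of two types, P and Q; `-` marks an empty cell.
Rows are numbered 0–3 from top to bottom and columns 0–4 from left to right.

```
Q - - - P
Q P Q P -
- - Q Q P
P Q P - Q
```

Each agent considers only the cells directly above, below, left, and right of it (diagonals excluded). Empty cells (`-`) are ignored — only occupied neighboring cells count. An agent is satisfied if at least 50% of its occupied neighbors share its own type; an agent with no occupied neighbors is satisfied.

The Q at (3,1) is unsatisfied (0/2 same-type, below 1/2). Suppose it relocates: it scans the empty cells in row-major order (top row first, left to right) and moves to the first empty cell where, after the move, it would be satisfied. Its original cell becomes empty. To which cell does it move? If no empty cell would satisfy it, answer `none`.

(0,1)

Vacating (3,1). Empty cells in order:
  (0,1): 1/2 same-type → satisfied — stop here.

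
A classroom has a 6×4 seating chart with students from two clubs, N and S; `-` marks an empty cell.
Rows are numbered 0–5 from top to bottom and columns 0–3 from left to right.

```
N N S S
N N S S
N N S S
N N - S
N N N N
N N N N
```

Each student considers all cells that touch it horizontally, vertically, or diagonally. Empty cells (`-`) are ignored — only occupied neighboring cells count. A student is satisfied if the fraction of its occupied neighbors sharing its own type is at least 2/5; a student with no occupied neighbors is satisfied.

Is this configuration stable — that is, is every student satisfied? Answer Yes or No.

(0,0)N 3/3 satisfied
(0,1)N 3/5 satisfied
(0,2)S 3/5 satisfied
(0,3)S 3/3 satisfied
(1,0)N 5/5 satisfied
(1,1)N 5/8 satisfied
(1,2)S 5/8 satisfied
(1,3)S 5/5 satisfied
(2,0)N 5/5 satisfied
(2,1)N 5/7 satisfied
(2,2)S 4/7 satisfied
(2,3)S 4/4 satisfied
(3,0)N 5/5 satisfied
(3,1)N 6/7 satisfied
(3,3)S 2/4 satisfied
(4,0)N 5/5 satisfied
(4,1)N 7/7 satisfied
(4,2)N 6/7 satisfied
(4,3)N 3/4 satisfied
(5,0)N 3/3 satisfied
(5,1)N 5/5 satisfied
(5,2)N 5/5 satisfied
(5,3)N 3/3 satisfied
All meet the threshold, so the configuration is stable.

Yes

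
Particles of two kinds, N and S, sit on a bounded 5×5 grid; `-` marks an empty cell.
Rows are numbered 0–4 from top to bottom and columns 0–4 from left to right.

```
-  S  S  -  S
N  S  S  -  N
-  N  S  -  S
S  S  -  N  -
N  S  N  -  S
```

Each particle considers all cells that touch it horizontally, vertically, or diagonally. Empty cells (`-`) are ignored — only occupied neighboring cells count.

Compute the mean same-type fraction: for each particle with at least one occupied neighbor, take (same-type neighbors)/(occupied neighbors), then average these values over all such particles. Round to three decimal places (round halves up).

0.376

(0,1)S 3/4
(0,2)S 3/3
(0,4)S 0/1
(1,0)N 1/3
(1,1)S 4/6
(1,2)S 4/5
(1,4)N 0/2
(2,1)N 1/6
(2,2)S 3/5
(2,4)S 0/2
(3,0)S 2/4
(3,1)S 3/6
(3,3)N 1/4
(4,0)N 0/3
(4,1)S 2/4
(4,2)N 1/3
(4,4)S 0/1
Sum over 17 particles: 3/4 + 3/3 + 0/1 + 1/3 + 4/6 + 4/5 + 0/2 + 1/6 + 3/5 + 0/2 + 2/4 + 3/6 + 1/4 + 0/3 + 2/4 + 1/3 + 0/1 = 32/5; mean = 32/5 ÷ 17 = 32/85 = 0.376470… → 0.376.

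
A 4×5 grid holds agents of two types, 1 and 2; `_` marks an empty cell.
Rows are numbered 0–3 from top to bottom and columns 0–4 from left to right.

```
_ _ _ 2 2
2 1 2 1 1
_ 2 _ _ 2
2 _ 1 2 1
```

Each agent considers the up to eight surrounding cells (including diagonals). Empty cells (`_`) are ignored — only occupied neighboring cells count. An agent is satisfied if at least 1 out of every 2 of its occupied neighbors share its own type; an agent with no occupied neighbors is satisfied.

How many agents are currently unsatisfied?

(0,3)2 2/4 ok
(0,4)2 1/3 unhappy
(1,0)2 1/2 ok
(1,1)1 0/3 unhappy
(1,2)2 2/4 ok
(1,3)1 1/5 unhappy
(1,4)1 1/4 unhappy
(2,1)2 3/5 ok
(2,4)2 1/4 unhappy
(3,0)2 1/1 ok
(3,2)1 0/2 unhappy
(3,3)2 1/3 unhappy
(3,4)1 0/2 unhappy
Unsatisfied: (0,4), (1,1), (1,3), (1,4), (2,4), (3,2), (3,3), (3,4) — 8 in total.

8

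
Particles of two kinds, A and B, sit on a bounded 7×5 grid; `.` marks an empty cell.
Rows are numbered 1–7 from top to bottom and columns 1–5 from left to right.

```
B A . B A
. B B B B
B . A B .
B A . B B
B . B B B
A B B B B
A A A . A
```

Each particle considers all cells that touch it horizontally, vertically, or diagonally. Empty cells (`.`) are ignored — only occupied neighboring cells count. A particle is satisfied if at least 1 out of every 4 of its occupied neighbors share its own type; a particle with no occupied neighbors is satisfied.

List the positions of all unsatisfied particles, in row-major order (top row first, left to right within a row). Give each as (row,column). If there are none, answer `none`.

Row 1: (1,1)B 1/2 satisfied · (1,2)A 0/3 not · (1,4)B 3/4 satisfied · (1,5)A 0/3 not
Row 2: (2,2)B 3/5 satisfied · (2,3)B 4/6 satisfied · (2,4)B 4/6 satisfied · (2,5)B 3/4 satisfied
Row 3: (3,1)B 2/3 satisfied · (3,3)A 1/6 not · (3,4)B 5/6 satisfied
Row 4: (4,1)B 2/3 satisfied · (4,2)A 1/5 not · (4,4)B 5/6 satisfied · (4,5)B 4/4 satisfied
Row 5: (5,1)B 2/4 satisfied · (5,3)B 5/6 satisfied · (5,4)B 7/7 satisfied · (5,5)B 5/5 satisfied
Row 6: (6,1)A 2/4 satisfied · (6,2)B 3/7 satisfied · (6,3)B 4/6 satisfied · (6,4)B 5/7 satisfied · (6,5)B 3/4 satisfied
Row 7: (7,1)A 2/3 satisfied · (7,2)A 3/5 satisfied · (7,3)A 1/4 satisfied · (7,5)A 0/2 not

(1,2), (1,5), (3,3), (4,2), (7,5)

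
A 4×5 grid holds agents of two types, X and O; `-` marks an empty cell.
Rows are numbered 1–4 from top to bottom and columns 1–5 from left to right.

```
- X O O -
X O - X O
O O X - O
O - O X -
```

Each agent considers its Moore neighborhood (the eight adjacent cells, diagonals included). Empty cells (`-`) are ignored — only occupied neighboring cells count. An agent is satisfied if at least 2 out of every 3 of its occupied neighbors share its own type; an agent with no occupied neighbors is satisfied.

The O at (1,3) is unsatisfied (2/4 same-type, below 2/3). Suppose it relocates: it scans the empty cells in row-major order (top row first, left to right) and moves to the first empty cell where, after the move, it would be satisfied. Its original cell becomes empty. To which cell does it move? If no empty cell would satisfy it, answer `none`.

(1,5)

Vacating (1,3). Empty cells in order:
  (1,1): 1/3 same-type → still unsatisfied.
  (1,5): 2/3 same-type → satisfied — stop here.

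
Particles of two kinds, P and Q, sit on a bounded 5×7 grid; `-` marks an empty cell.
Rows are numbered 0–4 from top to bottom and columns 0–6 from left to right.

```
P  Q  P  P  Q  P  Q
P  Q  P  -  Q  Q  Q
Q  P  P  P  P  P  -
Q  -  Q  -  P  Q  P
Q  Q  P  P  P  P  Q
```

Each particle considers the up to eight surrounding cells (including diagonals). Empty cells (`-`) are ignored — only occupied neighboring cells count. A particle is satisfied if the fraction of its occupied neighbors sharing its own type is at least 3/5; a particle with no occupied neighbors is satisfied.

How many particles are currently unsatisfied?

Row 0: (0,0)P 1/3 not · (0,1)Q 1/5 not · (0,2)P 2/4 not · (0,3)P 2/4 not · (0,4)Q 2/4 not · (0,5)P 0/5 not · (0,6)Q 2/3 satisfied
Row 1: (1,0)P 2/5 not · (1,1)Q 2/8 not · (1,2)P 5/7 satisfied · (1,4)Q 2/7 not · (1,5)Q 4/7 not · (1,6)Q 2/4 not
Row 2: (2,0)Q 2/4 not · (2,1)P 3/7 not · (2,2)P 3/5 satisfied · (2,3)P 4/6 satisfied · (2,4)P 3/6 not · (2,5)P 3/7 not
Row 3: (3,0)Q 3/4 satisfied · (3,2)Q 1/6 not · (3,4)P 6/7 satisfied · (3,5)Q 1/7 not · (3,6)P 2/4 not
Row 4: (4,0)Q 2/2 satisfied · (4,1)Q 3/4 satisfied · (4,2)P 1/3 not · (4,3)P 3/4 satisfied · (4,4)P 3/4 satisfied · (4,5)P 3/5 satisfied · (4,6)Q 1/3 not
Unsatisfied: (0,0), (0,1), (0,2), (0,3), (0,4), (0,5), (1,0), (1,1), (1,4), (1,5), (1,6), (2,0), (2,1), (2,4), (2,5), (3,2), (3,5), (3,6), (4,2), (4,6) — 20 in total.

20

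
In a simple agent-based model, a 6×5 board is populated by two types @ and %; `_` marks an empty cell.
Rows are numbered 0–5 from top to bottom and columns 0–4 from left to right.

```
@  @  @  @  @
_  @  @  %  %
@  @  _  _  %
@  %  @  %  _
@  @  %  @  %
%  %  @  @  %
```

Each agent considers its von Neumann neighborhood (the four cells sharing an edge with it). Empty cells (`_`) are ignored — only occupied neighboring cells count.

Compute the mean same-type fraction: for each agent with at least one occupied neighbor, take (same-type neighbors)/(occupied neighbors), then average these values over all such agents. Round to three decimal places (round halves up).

Row 0: (0,0)@ 1/1 · (0,1)@ 3/3 · (0,2)@ 3/3 · (0,3)@ 2/3 · (0,4)@ 1/2
Row 1: (1,1)@ 3/3 · (1,2)@ 2/3 · (1,3)% 1/3 · (1,4)% 2/3
Row 2: (2,0)@ 2/2 · (2,1)@ 2/3 · (2,4)% 1/1
Row 3: (3,0)@ 2/3 · (3,1)% 0/4 · (3,2)@ 0/3 · (3,3)% 0/2
Row 4: (4,0)@ 2/3 · (4,1)@ 1/4 · (4,2)% 0/4 · (4,3)@ 1/4 · (4,4)% 1/2
Row 5: (5,0)% 1/2 · (5,1)% 1/3 · (5,2)@ 1/3 · (5,3)@ 2/3 · (5,4)% 1/2
Sum over 26 agents: 1/1 + 3/3 + 3/3 + 2/3 + 1/2 + 3/3 + 2/3 + 1/3 + 2/3 + 2/2 + 2/3 + 1/1 + 2/3 + 0/4 + 0/3 + 0/2 + 2/3 + 1/4 + 0/4 + 1/4 + 1/2 + 1/2 + 1/3 + 1/3 + 2/3 + 1/2 = 85/6; mean = 85/6 ÷ 26 = 85/156 = 0.544871… → 0.545.

0.545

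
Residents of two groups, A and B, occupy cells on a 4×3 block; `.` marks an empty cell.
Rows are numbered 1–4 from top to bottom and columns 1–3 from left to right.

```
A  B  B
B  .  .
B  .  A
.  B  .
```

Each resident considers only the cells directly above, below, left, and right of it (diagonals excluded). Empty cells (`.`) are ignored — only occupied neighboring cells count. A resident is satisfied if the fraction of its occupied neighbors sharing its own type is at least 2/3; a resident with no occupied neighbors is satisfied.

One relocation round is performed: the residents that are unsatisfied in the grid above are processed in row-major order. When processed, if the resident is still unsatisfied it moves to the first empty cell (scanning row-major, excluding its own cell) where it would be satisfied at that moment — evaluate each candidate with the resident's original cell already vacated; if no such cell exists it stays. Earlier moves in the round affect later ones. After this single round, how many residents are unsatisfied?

1

Initially unsatisfied (in order): (1,1), (1,2), (2,1).
  (1,1): no empty cell satisfies it; stays.
  (1,2) → (2,2).
  (2,1): now satisfied by earlier moves; stays.
Resulting grid:
A . B
B B .
B . A
. B .
Unsatisfied now: (1,1).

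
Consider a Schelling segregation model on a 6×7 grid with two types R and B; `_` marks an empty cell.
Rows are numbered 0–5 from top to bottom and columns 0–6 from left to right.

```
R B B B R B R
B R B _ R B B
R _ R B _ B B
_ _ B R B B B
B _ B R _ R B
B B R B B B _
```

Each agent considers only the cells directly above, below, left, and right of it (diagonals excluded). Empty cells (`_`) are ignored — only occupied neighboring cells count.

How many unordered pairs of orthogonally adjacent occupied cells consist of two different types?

25

Scan each occupied cell's neighbors to the right and below so each pair is counted once.
From row 0: 7 unlike of 12 pairs (running 7/12).
From row 1: 5 unlike of 8 pairs (running 12/20).
From row 2: 3 unlike of 6 pairs (running 15/26).
From row 3: 3 unlike of 8 pairs (running 18/34).
From row 4: 5 unlike of 6 pairs (running 23/40).
From row 5: 2 unlike of 5 pairs (running 25/45).
Total adjacent occupied pairs: 45; unlike-type pairs: 25.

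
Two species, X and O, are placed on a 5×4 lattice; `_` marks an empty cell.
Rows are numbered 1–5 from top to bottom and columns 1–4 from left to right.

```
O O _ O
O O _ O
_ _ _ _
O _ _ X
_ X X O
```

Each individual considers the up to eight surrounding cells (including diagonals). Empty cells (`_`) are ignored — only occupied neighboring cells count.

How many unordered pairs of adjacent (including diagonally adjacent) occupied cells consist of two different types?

3

Scan each occupied cell's neighbors to the right and below (and the two forward diagonals) so each pair is counted once.
From row 1: 0 unlike of 6 pairs (running 0/6).
From row 2: 0 unlike of 1 pairs (running 0/7).
From row 4: 2 unlike of 3 pairs (running 2/10).
From row 5: 1 unlike of 2 pairs (running 3/12).
Total adjacent occupied pairs: 12; unlike-type pairs: 3.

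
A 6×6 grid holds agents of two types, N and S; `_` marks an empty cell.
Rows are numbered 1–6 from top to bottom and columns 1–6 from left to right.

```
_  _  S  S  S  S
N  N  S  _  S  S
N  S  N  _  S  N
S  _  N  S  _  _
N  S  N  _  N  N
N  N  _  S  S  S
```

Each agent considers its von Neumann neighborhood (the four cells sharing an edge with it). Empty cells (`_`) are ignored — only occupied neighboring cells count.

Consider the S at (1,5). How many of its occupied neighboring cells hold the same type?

3

Occupied neighbors of (1,5): (2,5)=S, (1,4)=S, (1,6)=S.
Same type (S): 3 of 3.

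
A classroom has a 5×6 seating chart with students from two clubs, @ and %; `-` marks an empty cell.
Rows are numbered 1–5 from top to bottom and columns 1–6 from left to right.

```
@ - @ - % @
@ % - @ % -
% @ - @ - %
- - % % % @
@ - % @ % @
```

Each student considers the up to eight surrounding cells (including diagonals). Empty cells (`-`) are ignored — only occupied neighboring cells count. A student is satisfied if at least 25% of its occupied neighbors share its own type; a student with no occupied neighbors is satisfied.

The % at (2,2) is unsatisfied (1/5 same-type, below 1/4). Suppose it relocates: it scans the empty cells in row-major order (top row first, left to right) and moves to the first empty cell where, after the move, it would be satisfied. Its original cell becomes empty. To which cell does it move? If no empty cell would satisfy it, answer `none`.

Vacating (2,2). Empty cells in order:
  (1,2): 0/3 same-type → still unsatisfied.
  (1,4): 2/4 same-type → satisfied — stop here.

(1,4)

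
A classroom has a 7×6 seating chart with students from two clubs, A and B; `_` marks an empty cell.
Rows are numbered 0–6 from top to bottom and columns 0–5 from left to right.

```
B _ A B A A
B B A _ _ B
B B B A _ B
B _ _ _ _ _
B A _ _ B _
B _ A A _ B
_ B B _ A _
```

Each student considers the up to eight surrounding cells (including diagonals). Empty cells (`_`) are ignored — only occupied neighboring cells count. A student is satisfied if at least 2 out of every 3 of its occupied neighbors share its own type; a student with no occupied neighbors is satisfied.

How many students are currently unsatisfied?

15

Row 0: (0,0)B 2/2 ✓ · (0,2)A 1/3 ✗ · (0,3)B 0/3 ✗ · (0,4)A 1/3 ✗ · (0,5)A 1/2 ✗
Row 1: (1,0)B 4/4 ✓ · (1,1)B 5/7 ✓ · (1,2)A 2/6 ✗ · (1,5)B 1/3 ✗
Row 2: (2,0)B 4/4 ✓ · (2,1)B 5/6 ✓ · (2,2)B 2/4 ✗ · (2,3)A 1/2 ✗ · (2,5)B 1/1 ✓
Row 3: (3,0)B 3/4 ✓
Row 4: (4,0)B 2/3 ✓ · (4,1)A 1/4 ✗ · (4,4)B 1/2 ✗
Row 5: (5,0)B 2/3 ✓ · (5,2)A 2/4 ✗ · (5,3)A 2/4 ✗ · (5,5)B 1/2 ✗
Row 6: (6,1)B 2/3 ✓ · (6,2)B 1/3 ✗ · (6,4)A 1/2 ✗
Unsatisfied: (0,2), (0,3), (0,4), (0,5), (1,2), (1,5), (2,2), (2,3), (4,1), (4,4), (5,2), (5,3), (5,5), (6,2), (6,4) — 15 in total.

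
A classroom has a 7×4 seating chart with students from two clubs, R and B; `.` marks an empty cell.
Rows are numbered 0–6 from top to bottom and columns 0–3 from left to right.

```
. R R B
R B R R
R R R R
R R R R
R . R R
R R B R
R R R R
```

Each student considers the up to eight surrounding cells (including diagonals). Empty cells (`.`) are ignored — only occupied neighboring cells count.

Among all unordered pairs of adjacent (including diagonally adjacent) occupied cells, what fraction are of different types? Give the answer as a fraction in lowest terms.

17/70

Scan each occupied cell's neighbors to the right and below (and the two forward diagonals) so each pair is counted once.
Row 0: R(0,1)–R(0,2)= R(0,1)–B(1,1)≠ R(0,1)–R(1,2)= R(0,1)–R(1,0)= R(0,2)–B(0,3)≠ R(0,2)–R(1,2)= R(0,2)–R(1,3)= R(0,2)–B(1,1)≠ B(0,3)–R(1,3)≠ B(0,3)–R(1,2)≠  → 5/10 unlike.
Row 1: R(1,0)–B(1,1)≠ R(1,0)–R(2,0)= R(1,0)–R(2,1)= B(1,1)–R(1,2)≠ B(1,1)–R(2,1)≠ B(1,1)–R(2,2)≠ B(1,1)–R(2,0)≠ R(1,2)–R(1,3)= R(1,2)–R(2,2)= R(1,2)–R(2,3)= R(1,2)–R(2,1)= R(1,3)–R(2,3)= R(1,3)–R(2,2)=  → 5/13 unlike.
Row 2: R(2,0)–R(2,1)= R(2,0)–R(3,0)= R(2,0)–R(3,1)= R(2,1)–R(2,2)= R(2,1)–R(3,1)= R(2,1)–R(3,2)= R(2,1)–R(3,0)= R(2,2)–R(2,3)= R(2,2)–R(3,2)= R(2,2)–R(3,3)= R(2,2)–R(3,1)= R(2,3)–R(3,3)= R(2,3)–R(3,2)=  → 0/13 unlike.
Row 3: R(3,0)–R(3,1)= R(3,0)–R(4,0)= R(3,1)–R(3,2)= R(3,1)–R(4,2)= R(3,1)–R(4,0)= R(3,2)–R(3,3)= R(3,2)–R(4,2)= R(3,2)–R(4,3)= R(3,3)–R(4,3)= R(3,3)–R(4,2)=  → 0/10 unlike.
Row 4: R(4,0)–R(5,0)= R(4,0)–R(5,1)= R(4,2)–R(4,3)= R(4,2)–B(5,2)≠ R(4,2)–R(5,3)= R(4,2)–R(5,1)= R(4,3)–R(5,3)= R(4,3)–B(5,2)≠  → 2/8 unlike.
Row 5: R(5,0)–R(5,1)= R(5,0)–R(6,0)= R(5,0)–R(6,1)= R(5,1)–B(5,2)≠ R(5,1)–R(6,1)= R(5,1)–R(6,2)= R(5,1)–R(6,0)= B(5,2)–R(5,3)≠ B(5,2)–R(6,2)≠ B(5,2)–R(6,3)≠ B(5,2)–R(6,1)≠ R(5,3)–R(6,3)= R(5,3)–R(6,2)=  → 5/13 unlike.
Row 6: R(6,0)–R(6,1)= R(6,1)–R(6,2)= R(6,2)–R(6,3)=  → 0/3 unlike.
Total adjacent occupied pairs: 70; unlike-type pairs: 17.
17/70 is already in lowest terms.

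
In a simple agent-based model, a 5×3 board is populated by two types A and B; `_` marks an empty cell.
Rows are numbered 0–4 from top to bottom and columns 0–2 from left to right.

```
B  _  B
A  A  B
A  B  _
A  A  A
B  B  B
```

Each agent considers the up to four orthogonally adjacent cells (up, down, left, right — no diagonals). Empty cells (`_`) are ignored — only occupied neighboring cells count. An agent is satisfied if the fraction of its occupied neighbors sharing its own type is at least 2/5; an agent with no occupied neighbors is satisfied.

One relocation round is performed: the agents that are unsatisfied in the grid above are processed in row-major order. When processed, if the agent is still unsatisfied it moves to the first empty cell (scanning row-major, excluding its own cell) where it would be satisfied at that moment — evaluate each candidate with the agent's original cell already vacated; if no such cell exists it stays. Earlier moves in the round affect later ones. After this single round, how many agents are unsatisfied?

Initially unsatisfied (in order): (0,0), (1,1), (2,1).
  (0,0) → (0,1).
  (1,1) → (0,0).
  (2,1) → (1,1).
Resulting grid:
A B B
A B B
A _ _
A A A
B B B
All satisfied now.

0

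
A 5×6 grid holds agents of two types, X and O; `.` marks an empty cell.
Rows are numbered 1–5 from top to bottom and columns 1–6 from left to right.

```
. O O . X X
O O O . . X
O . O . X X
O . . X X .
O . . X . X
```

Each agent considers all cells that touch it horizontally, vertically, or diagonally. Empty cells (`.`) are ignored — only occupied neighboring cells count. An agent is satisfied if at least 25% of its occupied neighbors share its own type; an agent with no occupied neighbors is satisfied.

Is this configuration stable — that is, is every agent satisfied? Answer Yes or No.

(1,2)O 4/4 ✓
(1,3)O 3/3 ✓
(1,5)X 2/2 ✓
(1,6)X 2/2 ✓
(2,1)O 3/3 ✓
(2,2)O 6/6 ✓
(2,3)O 4/4 ✓
(2,6)X 4/4 ✓
(3,1)O 3/3 ✓
(3,3)O 2/3 ✓
(3,5)X 4/4 ✓
(3,6)X 3/3 ✓
(4,1)O 2/2 ✓
(4,4)X 3/4 ✓
(4,5)X 5/5 ✓
(5,1)O 1/1 ✓
(5,4)X 2/2 ✓
(5,6)X 1/1 ✓
All meet the threshold, so the configuration is stable.

Yes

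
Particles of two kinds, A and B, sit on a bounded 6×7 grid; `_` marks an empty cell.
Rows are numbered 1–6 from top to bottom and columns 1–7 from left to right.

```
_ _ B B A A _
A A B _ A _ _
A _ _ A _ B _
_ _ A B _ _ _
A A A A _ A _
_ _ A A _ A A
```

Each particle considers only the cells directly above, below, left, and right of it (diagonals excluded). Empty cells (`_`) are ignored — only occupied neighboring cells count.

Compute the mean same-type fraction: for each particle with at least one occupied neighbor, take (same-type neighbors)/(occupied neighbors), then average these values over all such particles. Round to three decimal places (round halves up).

0.778

(1,3)B 2/2
(1,4)B 1/2
(1,5)A 2/3
(1,6)A 1/1
(2,1)A 2/2
(2,2)A 1/2
(2,3)B 1/2
(2,5)A 1/1
(3,1)A 1/1
(3,4)A 0/1
(3,6)B — no occupied neighbors
(4,3)A 1/2
(4,4)B 0/3
(5,1)A 1/1
(5,2)A 2/2
(5,3)A 4/4
(5,4)A 2/3
(5,6)A 1/1
(6,3)A 2/2
(6,4)A 2/2
(6,6)A 2/2
(6,7)A 1/1
Sum over 21 particles: 2/2 + 1/2 + 2/3 + 1/1 + 2/2 + 1/2 + 1/2 + 1/1 + 1/1 + 0/1 + 1/2 + 0/3 + 1/1 + 2/2 + 4/4 + 2/3 + 1/1 + 2/2 + 2/2 + 2/2 + 1/1 = 49/3; mean = 49/3 ÷ 21 = 7/9 = 0.777777… → 0.778.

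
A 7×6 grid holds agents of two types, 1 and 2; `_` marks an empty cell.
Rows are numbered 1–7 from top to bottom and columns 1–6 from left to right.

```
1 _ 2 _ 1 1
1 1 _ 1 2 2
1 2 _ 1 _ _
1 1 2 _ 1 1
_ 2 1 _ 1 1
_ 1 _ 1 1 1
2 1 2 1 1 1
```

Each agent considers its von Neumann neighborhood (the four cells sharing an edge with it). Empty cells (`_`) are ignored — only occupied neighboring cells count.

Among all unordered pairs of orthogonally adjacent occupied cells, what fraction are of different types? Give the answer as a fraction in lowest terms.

Scan each occupied cell's neighbors to the right and below so each pair is counted once.
Row 1: 1(1,1)–1(2,1)= 1(1,5)–1(1,6)= 1(1,5)–2(2,5)≠ 1(1,6)–2(2,6)≠  → 2/4 unlike.
Row 2: 1(2,1)–1(2,2)= 1(2,1)–1(3,1)= 1(2,2)–2(3,2)≠ 1(2,4)–2(2,5)≠ 1(2,4)–1(3,4)= 2(2,5)–2(2,6)=  → 2/6 unlike.
Row 3: 1(3,1)–2(3,2)≠ 1(3,1)–1(4,1)= 2(3,2)–1(4,2)≠  → 2/3 unlike.
Row 4: 1(4,1)–1(4,2)= 1(4,2)–2(4,3)≠ 1(4,2)–2(5,2)≠ 2(4,3)–1(5,3)≠ 1(4,5)–1(4,6)= 1(4,5)–1(5,5)= 1(4,6)–1(5,6)=  → 3/7 unlike.
Row 5: 2(5,2)–1(5,3)≠ 2(5,2)–1(6,2)≠ 1(5,5)–1(5,6)= 1(5,5)–1(6,5)= 1(5,6)–1(6,6)=  → 2/5 unlike.
Row 6: 1(6,2)–1(7,2)= 1(6,4)–1(6,5)= 1(6,4)–1(7,4)= 1(6,5)–1(6,6)= 1(6,5)–1(7,5)= 1(6,6)–1(7,6)=  → 0/6 unlike.
Row 7: 2(7,1)–1(7,2)≠ 1(7,2)–2(7,3)≠ 2(7,3)–1(7,4)≠ 1(7,4)–1(7,5)= 1(7,5)–1(7,6)=  → 3/5 unlike.
Total adjacent occupied pairs: 36; unlike-type pairs: 14.
14/36 reduces to 7/18.

7/18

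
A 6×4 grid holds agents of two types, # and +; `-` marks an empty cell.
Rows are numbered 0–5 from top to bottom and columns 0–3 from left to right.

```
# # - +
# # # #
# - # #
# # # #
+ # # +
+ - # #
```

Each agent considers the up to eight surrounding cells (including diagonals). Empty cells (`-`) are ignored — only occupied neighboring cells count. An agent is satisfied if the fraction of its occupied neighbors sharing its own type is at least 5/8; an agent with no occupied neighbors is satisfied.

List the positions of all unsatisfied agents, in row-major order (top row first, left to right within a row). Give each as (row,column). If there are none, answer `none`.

Row 0: (0,0)# 3/3 ✓ · (0,1)# 4/4 ✓ · (0,3)+ 0/2 ✗
Row 1: (1,0)# 4/4 ✓ · (1,1)# 6/6 ✓ · (1,2)# 5/6 ✓ · (1,3)# 3/4 ✓
Row 2: (2,0)# 4/4 ✓ · (2,2)# 7/7 ✓ · (2,3)# 5/5 ✓
Row 3: (3,0)# 3/4 ✓ · (3,1)# 6/7 ✓ · (3,2)# 6/7 ✓ · (3,3)# 4/5 ✓
Row 4: (4,0)+ 1/4 ✗ · (4,1)# 5/7 ✓ · (4,2)# 6/7 ✓ · (4,3)+ 0/5 ✗
Row 5: (5,0)+ 1/2 ✗ · (5,2)# 3/4 ✓ · (5,3)# 2/3 ✓

(0,3), (4,0), (4,3), (5,0)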